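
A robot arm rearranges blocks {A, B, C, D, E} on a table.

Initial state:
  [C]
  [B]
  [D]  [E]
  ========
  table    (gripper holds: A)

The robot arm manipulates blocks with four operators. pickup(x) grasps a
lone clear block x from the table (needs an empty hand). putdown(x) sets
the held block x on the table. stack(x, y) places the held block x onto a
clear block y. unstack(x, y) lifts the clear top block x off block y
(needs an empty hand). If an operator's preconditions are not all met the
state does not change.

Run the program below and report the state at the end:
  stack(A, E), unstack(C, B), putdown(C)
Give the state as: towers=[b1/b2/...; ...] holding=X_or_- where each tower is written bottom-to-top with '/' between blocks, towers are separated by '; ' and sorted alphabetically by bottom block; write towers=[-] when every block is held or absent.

step 1 (stack(A, E)): towers=[D/B/C; E/A] holding=-
step 2 (unstack(C, B)): towers=[D/B; E/A] holding=C
step 3 (putdown(C)): towers=[C; D/B; E/A] holding=-

towers=[C; D/B; E/A] holding=-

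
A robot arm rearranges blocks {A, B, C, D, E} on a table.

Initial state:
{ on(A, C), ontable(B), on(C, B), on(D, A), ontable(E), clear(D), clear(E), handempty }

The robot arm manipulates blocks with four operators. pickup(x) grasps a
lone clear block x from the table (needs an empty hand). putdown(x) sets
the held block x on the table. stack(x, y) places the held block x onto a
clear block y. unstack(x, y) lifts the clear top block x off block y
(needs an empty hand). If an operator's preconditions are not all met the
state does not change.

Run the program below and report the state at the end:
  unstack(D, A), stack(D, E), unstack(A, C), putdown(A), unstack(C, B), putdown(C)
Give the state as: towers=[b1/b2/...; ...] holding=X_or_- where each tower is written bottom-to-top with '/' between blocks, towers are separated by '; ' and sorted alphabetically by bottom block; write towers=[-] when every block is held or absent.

step 1 (unstack(D, A)): towers=[B/C/A; E] holding=D
step 2 (stack(D, E)): towers=[B/C/A; E/D] holding=-
step 3 (unstack(A, C)): towers=[B/C; E/D] holding=A
step 4 (putdown(A)): towers=[A; B/C; E/D] holding=-
step 5 (unstack(C, B)): towers=[A; B; E/D] holding=C
step 6 (putdown(C)): towers=[A; B; C; E/D] holding=-

towers=[A; B; C; E/D] holding=-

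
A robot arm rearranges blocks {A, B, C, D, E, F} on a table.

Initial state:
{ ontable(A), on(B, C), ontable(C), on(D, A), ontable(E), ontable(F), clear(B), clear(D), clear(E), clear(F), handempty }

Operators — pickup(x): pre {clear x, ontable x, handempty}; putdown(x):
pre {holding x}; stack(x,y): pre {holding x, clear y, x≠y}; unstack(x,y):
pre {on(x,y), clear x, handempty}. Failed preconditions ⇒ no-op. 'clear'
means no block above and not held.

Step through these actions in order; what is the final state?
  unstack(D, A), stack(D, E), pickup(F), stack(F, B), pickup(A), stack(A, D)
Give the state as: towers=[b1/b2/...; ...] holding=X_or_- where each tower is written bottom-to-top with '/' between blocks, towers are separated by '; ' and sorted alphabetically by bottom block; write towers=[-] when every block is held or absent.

towers=[C/B/F; E/D/A] holding=-

step 1 (unstack(D, A)): towers=[A; C/B; E; F] holding=D
step 2 (stack(D, E)): towers=[A; C/B; E/D; F] holding=-
step 3 (pickup(F)): towers=[A; C/B; E/D] holding=F
step 4 (stack(F, B)): towers=[A; C/B/F; E/D] holding=-
step 5 (pickup(A)): towers=[C/B/F; E/D] holding=A
step 6 (stack(A, D)): towers=[C/B/F; E/D/A] holding=-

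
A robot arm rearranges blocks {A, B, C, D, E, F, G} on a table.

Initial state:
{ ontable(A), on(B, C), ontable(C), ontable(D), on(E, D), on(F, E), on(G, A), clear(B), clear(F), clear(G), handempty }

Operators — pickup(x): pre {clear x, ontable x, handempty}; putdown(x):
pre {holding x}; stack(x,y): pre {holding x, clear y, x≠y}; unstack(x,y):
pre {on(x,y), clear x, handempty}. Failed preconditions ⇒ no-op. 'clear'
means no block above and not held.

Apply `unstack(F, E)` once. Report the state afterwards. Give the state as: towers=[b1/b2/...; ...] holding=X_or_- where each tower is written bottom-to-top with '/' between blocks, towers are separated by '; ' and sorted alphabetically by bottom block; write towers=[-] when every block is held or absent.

before: towers=[A/G; C/B; D/E/F] holding=-
pre[unstack(F, E)]: on(F,E) ✓, clear(F) ✓, handempty ✓
all met → apply unstack(F, E)
after:  towers=[A/G; C/B; D/E] holding=F

towers=[A/G; C/B; D/E] holding=F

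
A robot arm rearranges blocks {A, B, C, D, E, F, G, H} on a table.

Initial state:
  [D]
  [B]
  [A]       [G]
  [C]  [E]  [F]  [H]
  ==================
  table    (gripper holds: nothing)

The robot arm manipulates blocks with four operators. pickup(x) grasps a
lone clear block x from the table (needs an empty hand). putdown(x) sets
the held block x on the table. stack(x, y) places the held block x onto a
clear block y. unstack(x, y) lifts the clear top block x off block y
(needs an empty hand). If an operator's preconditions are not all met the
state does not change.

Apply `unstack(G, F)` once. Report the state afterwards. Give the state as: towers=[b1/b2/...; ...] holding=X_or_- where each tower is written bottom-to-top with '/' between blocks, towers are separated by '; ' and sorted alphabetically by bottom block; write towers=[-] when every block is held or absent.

towers=[C/A/B/D; E; F; H] holding=G

before: towers=[C/A/B/D; E; F/G; H] holding=-
pre[unstack(G, F)]: on(G,F) yes, clear(G) yes, handempty yes
all met → apply unstack(G, F)
after:  towers=[C/A/B/D; E; F; H] holding=G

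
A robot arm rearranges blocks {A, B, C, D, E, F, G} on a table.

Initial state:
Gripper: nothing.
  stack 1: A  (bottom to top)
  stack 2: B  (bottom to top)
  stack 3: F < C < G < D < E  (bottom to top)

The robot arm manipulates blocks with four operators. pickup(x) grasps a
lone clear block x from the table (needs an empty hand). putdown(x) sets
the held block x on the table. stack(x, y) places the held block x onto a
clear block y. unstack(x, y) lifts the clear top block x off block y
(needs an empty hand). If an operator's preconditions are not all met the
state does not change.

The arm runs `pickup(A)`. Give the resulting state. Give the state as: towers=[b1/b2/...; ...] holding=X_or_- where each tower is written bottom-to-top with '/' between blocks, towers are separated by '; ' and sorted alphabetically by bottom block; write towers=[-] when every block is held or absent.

before: towers=[A; B; F/C/G/D/E] holding=-
pre[pickup(A)]: clear(A) ✓, ontable(A) ✓, handempty ✓
all met → apply pickup(A)
after:  towers=[B; F/C/G/D/E] holding=A

towers=[B; F/C/G/D/E] holding=A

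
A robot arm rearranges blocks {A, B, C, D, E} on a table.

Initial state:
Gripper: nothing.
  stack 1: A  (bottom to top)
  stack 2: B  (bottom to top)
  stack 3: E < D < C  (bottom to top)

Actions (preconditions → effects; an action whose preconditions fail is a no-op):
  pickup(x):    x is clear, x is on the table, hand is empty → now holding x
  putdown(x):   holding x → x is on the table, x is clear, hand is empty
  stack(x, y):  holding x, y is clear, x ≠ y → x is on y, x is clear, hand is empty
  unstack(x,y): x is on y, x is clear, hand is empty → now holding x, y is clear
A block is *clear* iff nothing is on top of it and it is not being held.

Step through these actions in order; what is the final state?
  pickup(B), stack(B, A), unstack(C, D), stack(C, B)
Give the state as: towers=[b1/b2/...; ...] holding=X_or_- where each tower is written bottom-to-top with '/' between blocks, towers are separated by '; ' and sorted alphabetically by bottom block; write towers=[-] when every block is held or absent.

towers=[A/B/C; E/D] holding=-

step 1 (pickup(B)): towers=[A; E/D/C] holding=B
step 2 (stack(B, A)): towers=[A/B; E/D/C] holding=-
step 3 (unstack(C, D)): towers=[A/B; E/D] holding=C
step 4 (stack(C, B)): towers=[A/B/C; E/D] holding=-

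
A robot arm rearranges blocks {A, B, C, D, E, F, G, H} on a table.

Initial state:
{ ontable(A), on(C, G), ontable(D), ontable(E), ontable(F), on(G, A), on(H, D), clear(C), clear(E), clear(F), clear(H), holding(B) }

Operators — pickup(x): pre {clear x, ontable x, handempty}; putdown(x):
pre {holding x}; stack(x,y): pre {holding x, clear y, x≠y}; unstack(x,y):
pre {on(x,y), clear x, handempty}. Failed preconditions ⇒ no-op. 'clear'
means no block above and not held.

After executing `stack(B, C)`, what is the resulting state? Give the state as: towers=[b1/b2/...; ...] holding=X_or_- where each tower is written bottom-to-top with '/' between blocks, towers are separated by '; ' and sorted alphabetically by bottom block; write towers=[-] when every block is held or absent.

before: towers=[A/G/C; D/H; E; F] holding=B
pre[stack(B, C)]: holding(B) ✓, clear(C) ✓, B≠C ✓
all met → apply stack(B, C)
after:  towers=[A/G/C/B; D/H; E; F] holding=-

towers=[A/G/C/B; D/H; E; F] holding=-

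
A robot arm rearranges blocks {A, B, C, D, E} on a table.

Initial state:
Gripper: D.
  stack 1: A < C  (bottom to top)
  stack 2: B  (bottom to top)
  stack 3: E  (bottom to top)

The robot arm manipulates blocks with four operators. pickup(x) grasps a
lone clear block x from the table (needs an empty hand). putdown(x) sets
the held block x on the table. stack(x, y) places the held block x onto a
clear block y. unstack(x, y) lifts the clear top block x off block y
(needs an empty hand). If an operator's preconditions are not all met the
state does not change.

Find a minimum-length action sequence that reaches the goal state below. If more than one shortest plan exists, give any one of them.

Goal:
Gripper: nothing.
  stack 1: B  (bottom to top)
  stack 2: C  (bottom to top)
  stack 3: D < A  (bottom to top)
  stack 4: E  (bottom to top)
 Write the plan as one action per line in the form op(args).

step 1 (putdown(D)): towers=[A/C; B; D; E] holding=-
step 2 (unstack(C, A)): towers=[A; B; D; E] holding=C
step 3 (putdown(C)): towers=[A; B; C; D; E] holding=-
step 4 (pickup(A)): towers=[B; C; D; E] holding=A
step 5 (stack(A, D)): towers=[B; C; D/A; E] holding=-
goal check: towers=[B; C; D/A; E] holding=- — reached (length 5, optimal by BFS)

putdown(D)
unstack(C, A)
putdown(C)
pickup(A)
stack(A, D)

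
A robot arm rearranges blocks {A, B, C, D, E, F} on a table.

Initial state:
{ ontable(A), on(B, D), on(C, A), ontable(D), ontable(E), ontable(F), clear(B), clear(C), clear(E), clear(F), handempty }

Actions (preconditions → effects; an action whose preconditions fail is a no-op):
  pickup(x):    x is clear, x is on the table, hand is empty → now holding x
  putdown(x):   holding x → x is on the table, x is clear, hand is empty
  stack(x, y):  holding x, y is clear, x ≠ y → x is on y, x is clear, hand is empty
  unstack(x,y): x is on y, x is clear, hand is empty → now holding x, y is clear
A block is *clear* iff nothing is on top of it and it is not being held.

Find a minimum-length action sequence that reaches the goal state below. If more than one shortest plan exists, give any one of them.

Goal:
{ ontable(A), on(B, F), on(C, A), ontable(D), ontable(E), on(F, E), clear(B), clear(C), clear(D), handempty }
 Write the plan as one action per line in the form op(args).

pickup(F)
stack(F, E)
unstack(B, D)
stack(B, F)

step 1 (pickup(F)): towers=[A/C; D/B; E] holding=F
step 2 (stack(F, E)): towers=[A/C; D/B; E/F] holding=-
step 3 (unstack(B, D)): towers=[A/C; D; E/F] holding=B
step 4 (stack(B, F)): towers=[A/C; D; E/F/B] holding=-
goal check: towers=[A/C; D; E/F/B] holding=- — reached (length 4, optimal by BFS)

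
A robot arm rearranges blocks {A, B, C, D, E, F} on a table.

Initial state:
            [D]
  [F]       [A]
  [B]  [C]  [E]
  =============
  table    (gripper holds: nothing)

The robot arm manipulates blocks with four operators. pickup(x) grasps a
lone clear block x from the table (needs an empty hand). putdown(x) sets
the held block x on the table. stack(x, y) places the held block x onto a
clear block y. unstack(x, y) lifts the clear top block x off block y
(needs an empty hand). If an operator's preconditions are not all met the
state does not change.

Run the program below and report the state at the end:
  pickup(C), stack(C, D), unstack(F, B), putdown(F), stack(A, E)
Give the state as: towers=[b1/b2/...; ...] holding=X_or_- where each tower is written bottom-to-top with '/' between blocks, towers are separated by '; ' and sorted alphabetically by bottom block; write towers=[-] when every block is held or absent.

step 1 (pickup(C)): towers=[B/F; E/A/D] holding=C
step 2 (stack(C, D)): towers=[B/F; E/A/D/C] holding=-
step 3 (unstack(F, B)): towers=[B; E/A/D/C] holding=F
step 4 (putdown(F)): towers=[B; E/A/D/C; F] holding=-
step 5 (stack(A, E)) [no-op]: towers=[B; E/A/D/C; F] holding=-

towers=[B; E/A/D/C; F] holding=-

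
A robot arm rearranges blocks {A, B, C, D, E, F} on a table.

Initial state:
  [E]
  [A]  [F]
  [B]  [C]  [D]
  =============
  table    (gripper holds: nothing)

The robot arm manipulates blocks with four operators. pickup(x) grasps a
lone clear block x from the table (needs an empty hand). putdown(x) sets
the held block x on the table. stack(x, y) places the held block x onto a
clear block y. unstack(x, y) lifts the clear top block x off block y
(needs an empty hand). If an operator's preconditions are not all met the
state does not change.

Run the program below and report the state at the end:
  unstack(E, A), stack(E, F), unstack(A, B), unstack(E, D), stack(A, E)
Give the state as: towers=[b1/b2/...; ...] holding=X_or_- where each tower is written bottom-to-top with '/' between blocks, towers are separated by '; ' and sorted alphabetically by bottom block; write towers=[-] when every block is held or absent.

step 1 (unstack(E, A)): towers=[B/A; C/F; D] holding=E
step 2 (stack(E, F)): towers=[B/A; C/F/E; D] holding=-
step 3 (unstack(A, B)): towers=[B; C/F/E; D] holding=A
step 4 (unstack(E, D)) [no-op]: towers=[B; C/F/E; D] holding=A
step 5 (stack(A, E)): towers=[B; C/F/E/A; D] holding=-

towers=[B; C/F/E/A; D] holding=-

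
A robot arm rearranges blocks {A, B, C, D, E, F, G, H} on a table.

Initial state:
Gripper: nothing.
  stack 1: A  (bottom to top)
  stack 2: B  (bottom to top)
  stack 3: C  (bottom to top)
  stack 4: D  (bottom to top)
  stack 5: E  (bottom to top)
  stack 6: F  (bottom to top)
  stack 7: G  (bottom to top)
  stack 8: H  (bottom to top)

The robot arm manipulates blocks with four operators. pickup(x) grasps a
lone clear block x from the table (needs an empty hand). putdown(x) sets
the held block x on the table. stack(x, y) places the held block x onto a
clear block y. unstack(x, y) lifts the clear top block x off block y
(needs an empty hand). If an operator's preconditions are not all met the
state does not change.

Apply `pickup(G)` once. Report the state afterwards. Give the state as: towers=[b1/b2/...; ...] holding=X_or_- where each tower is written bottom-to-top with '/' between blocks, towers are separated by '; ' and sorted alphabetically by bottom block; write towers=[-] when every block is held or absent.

before: towers=[A; B; C; D; E; F; G; H] holding=-
pre[pickup(G)]: clear(G) ✓, ontable(G) ✓, handempty ✓
all met → apply pickup(G)
after:  towers=[A; B; C; D; E; F; H] holding=G

towers=[A; B; C; D; E; F; H] holding=G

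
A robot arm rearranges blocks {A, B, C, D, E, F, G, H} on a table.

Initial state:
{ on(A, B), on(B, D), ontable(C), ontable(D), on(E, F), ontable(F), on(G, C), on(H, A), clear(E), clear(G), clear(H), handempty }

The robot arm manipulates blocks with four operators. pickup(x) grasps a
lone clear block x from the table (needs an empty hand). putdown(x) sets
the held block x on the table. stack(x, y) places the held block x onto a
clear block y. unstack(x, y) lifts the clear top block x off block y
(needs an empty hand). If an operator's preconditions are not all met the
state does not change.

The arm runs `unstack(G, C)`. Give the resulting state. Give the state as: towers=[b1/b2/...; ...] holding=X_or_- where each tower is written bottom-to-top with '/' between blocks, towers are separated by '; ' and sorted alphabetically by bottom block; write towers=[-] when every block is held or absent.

towers=[C; D/B/A/H; F/E] holding=G

before: towers=[C/G; D/B/A/H; F/E] holding=-
pre[unstack(G, C)]: on(G,C) ok, clear(G) ok, handempty ok
all met → apply unstack(G, C)
after:  towers=[C; D/B/A/H; F/E] holding=G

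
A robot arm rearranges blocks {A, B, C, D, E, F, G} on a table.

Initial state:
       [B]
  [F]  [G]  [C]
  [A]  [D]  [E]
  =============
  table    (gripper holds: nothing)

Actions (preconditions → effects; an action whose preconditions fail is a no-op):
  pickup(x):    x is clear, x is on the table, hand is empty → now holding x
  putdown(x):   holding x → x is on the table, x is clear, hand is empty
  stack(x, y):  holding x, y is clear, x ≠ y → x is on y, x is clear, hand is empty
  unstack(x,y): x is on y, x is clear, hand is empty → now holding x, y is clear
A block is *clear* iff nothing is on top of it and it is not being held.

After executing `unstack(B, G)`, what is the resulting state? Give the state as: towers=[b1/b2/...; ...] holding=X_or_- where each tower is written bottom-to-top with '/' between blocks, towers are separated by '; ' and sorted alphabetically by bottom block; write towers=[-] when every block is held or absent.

before: towers=[A/F; D/G/B; E/C] holding=-
pre[unstack(B, G)]: on(B,G) yes, clear(B) yes, handempty yes
all met → apply unstack(B, G)
after:  towers=[A/F; D/G; E/C] holding=B

towers=[A/F; D/G; E/C] holding=B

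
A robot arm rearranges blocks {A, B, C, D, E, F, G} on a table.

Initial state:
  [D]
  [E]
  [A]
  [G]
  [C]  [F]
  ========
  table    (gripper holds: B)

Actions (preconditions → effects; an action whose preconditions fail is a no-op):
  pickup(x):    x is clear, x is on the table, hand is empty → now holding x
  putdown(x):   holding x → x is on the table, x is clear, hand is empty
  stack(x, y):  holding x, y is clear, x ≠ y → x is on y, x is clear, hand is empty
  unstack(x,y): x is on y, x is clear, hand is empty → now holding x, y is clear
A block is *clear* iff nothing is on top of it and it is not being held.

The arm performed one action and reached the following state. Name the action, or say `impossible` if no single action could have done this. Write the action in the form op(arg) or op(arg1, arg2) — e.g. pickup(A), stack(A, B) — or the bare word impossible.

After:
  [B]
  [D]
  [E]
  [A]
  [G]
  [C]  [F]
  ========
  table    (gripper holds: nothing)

stack(B, D)

target: towers=[C/G/A/E/D/B; F] holding=-
        putdown(B) → towers=[B; C/G/A/E/D; F] holding=-
       stack(B, F) → towers=[C/G/A/E/D; F/B] holding=-
       stack(B, D) → towers=[C/G/A/E/D/B; F] holding=-  ← match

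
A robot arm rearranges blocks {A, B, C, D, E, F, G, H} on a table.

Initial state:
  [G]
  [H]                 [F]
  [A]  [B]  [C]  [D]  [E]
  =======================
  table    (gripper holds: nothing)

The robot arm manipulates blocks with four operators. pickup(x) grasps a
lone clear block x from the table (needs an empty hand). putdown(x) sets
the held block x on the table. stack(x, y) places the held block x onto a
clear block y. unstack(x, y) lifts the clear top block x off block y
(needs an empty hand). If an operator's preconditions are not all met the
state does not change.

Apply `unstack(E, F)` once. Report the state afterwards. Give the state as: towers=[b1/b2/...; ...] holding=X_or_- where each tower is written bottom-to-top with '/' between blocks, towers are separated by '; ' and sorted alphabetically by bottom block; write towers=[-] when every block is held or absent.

towers=[A/H/G; B; C; D; E/F] holding=-

before: towers=[A/H/G; B; C; D; E/F] holding=-
pre[unstack(E, F)]: on(E,F) fail, clear(E) fail, handempty ok
on(E,F), clear(E) unmet → unstack(E, F) is a no-op
after:  towers=[A/H/G; B; C; D; E/F] holding=-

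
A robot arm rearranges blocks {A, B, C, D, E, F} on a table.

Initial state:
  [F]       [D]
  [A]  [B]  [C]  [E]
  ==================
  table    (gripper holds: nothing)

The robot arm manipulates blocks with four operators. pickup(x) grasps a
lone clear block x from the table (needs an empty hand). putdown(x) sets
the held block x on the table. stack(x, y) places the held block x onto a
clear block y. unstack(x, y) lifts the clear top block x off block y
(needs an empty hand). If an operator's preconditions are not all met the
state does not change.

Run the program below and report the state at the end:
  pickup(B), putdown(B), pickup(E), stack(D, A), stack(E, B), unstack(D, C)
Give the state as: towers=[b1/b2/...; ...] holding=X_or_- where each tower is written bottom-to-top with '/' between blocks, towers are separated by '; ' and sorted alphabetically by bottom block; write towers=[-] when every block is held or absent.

towers=[A/F; B/E; C] holding=D

step 1 (pickup(B)): towers=[A/F; C/D; E] holding=B
step 2 (putdown(B)): towers=[A/F; B; C/D; E] holding=-
step 3 (pickup(E)): towers=[A/F; B; C/D] holding=E
step 4 (stack(D, A)) [no-op]: towers=[A/F; B; C/D] holding=E
step 5 (stack(E, B)): towers=[A/F; B/E; C/D] holding=-
step 6 (unstack(D, C)): towers=[A/F; B/E; C] holding=D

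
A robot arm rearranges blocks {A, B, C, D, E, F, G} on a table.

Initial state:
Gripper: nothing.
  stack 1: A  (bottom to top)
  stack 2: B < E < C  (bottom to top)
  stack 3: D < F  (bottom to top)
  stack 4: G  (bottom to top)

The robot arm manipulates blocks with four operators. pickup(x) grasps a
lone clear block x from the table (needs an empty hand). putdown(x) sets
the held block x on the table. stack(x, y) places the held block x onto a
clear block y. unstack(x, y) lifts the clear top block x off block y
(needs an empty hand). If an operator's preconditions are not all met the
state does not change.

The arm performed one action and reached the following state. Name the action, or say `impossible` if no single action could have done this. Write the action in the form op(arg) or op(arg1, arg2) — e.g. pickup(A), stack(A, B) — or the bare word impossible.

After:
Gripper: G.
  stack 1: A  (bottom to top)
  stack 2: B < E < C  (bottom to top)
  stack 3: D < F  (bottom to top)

target: towers=[A; B/E/C; D/F] holding=G
     unstack(F, D) → towers=[A; B/E/C; D; G] holding=F
         pickup(G) → towers=[A; B/E/C; D/F] holding=G  ← match
         pickup(A) → towers=[B/E/C; D/F; G] holding=A
     unstack(C, E) → towers=[A; B/E; D/F; G] holding=C

pickup(G)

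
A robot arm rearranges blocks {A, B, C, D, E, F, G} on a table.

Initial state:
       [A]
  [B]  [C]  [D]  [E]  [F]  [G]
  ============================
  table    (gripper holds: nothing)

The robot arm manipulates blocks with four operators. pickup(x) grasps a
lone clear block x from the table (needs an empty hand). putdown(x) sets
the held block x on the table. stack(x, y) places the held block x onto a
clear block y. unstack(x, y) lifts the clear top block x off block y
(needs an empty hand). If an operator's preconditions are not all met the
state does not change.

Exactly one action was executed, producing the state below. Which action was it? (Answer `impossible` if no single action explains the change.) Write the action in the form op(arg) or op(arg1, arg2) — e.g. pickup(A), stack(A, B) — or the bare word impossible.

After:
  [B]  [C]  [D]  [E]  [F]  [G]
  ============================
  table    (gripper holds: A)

target: towers=[B; C; D; E; F; G] holding=A
         pickup(B) → towers=[C/A; D; E; F; G] holding=B
         pickup(F) → towers=[B; C/A; D; E; G] holding=F
         pickup(G) → towers=[B; C/A; D; E; F] holding=G
         pickup(D) → towers=[B; C/A; E; F; G] holding=D
     unstack(A, C) → towers=[B; C; D; E; F; G] holding=A  ← match
         pickup(E) → towers=[B; C/A; D; F; G] holding=E

unstack(A, C)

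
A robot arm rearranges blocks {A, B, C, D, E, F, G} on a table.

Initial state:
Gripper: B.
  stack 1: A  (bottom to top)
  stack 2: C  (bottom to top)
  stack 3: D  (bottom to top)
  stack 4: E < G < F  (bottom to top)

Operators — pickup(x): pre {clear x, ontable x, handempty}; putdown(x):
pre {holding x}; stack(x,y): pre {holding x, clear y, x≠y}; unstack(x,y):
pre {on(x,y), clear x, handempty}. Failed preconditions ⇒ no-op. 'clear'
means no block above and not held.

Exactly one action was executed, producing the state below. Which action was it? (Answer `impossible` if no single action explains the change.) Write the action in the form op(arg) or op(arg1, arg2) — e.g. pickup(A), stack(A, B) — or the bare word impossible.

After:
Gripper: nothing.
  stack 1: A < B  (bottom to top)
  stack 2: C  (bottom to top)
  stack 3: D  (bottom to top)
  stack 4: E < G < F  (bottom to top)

target: towers=[A/B; C; D; E/G/F] holding=-
        putdown(B) → towers=[A; B; C; D; E/G/F] holding=-
       stack(B, F) → towers=[A; C; D; E/G/F/B] holding=-
       stack(B, D) → towers=[A; C; D/B; E/G/F] holding=-
       stack(B, A) → towers=[A/B; C; D; E/G/F] holding=-  ← match
       stack(B, C) → towers=[A; C/B; D; E/G/F] holding=-

stack(B, A)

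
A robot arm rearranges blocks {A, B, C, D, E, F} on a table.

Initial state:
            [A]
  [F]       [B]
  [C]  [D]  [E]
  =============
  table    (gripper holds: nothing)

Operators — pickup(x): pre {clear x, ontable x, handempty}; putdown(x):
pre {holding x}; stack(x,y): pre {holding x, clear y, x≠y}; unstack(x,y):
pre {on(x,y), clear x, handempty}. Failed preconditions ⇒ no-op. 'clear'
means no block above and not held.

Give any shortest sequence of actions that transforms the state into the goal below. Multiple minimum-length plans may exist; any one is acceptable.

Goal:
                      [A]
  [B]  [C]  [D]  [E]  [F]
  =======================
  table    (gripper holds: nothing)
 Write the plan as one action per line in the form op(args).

unstack(F, C)
putdown(F)
unstack(A, B)
stack(A, F)
unstack(B, E)
putdown(B)

step 1 (unstack(F, C)): towers=[C; D; E/B/A] holding=F
step 2 (putdown(F)): towers=[C; D; E/B/A; F] holding=-
step 3 (unstack(A, B)): towers=[C; D; E/B; F] holding=A
step 4 (stack(A, F)): towers=[C; D; E/B; F/A] holding=-
step 5 (unstack(B, E)): towers=[C; D; E; F/A] holding=B
step 6 (putdown(B)): towers=[B; C; D; E; F/A] holding=-
goal check: towers=[B; C; D; E; F/A] holding=- — reached (length 6, optimal by BFS)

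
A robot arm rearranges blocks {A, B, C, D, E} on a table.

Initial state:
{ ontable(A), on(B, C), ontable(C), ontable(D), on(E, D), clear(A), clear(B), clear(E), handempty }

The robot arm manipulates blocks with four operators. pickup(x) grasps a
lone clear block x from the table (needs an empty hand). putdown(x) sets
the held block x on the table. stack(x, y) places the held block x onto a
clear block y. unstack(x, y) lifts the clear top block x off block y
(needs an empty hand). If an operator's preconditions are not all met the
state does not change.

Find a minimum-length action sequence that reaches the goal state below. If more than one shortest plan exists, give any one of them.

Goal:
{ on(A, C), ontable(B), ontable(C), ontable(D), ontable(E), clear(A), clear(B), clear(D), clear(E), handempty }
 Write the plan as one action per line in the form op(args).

step 1 (unstack(B, C)): towers=[A; C; D/E] holding=B
step 2 (putdown(B)): towers=[A; B; C; D/E] holding=-
step 3 (pickup(A)): towers=[B; C; D/E] holding=A
step 4 (stack(A, C)): towers=[B; C/A; D/E] holding=-
step 5 (unstack(E, D)): towers=[B; C/A; D] holding=E
step 6 (putdown(E)): towers=[B; C/A; D; E] holding=-
goal check: towers=[B; C/A; D; E] holding=- — reached (length 6, optimal by BFS)

unstack(B, C)
putdown(B)
pickup(A)
stack(A, C)
unstack(E, D)
putdown(E)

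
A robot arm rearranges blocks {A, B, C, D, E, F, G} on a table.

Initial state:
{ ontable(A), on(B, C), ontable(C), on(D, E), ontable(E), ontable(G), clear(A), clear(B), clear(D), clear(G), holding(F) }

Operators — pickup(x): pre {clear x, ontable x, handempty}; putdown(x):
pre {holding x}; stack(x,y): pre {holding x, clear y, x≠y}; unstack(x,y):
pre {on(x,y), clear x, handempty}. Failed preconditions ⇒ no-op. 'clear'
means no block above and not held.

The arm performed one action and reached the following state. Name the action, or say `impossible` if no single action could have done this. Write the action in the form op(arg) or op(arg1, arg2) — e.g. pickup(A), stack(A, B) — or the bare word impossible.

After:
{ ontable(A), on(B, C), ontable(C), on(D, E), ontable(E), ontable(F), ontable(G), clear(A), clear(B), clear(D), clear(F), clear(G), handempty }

target: towers=[A; C/B; E/D; F; G] holding=-
        putdown(F) → towers=[A; C/B; E/D; F; G] holding=-  ← match
       stack(F, B) → towers=[A; C/B/F; E/D; G] holding=-
       stack(F, G) → towers=[A; C/B; E/D; G/F] holding=-
       stack(F, D) → towers=[A; C/B; E/D/F; G] holding=-
       stack(F, A) → towers=[A/F; C/B; E/D; G] holding=-

putdown(F)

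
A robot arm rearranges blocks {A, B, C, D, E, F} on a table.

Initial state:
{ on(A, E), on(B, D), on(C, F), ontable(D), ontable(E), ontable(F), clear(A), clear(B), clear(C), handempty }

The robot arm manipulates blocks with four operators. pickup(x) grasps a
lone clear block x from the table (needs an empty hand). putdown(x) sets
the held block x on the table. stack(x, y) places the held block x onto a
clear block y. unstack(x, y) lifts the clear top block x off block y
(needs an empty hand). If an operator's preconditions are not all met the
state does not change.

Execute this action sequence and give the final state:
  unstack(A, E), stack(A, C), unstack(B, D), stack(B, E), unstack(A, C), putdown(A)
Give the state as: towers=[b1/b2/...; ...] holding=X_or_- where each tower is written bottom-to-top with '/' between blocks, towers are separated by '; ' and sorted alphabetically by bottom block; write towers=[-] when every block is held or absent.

step 1 (unstack(A, E)): towers=[D/B; E; F/C] holding=A
step 2 (stack(A, C)): towers=[D/B; E; F/C/A] holding=-
step 3 (unstack(B, D)): towers=[D; E; F/C/A] holding=B
step 4 (stack(B, E)): towers=[D; E/B; F/C/A] holding=-
step 5 (unstack(A, C)): towers=[D; E/B; F/C] holding=A
step 6 (putdown(A)): towers=[A; D; E/B; F/C] holding=-

towers=[A; D; E/B; F/C] holding=-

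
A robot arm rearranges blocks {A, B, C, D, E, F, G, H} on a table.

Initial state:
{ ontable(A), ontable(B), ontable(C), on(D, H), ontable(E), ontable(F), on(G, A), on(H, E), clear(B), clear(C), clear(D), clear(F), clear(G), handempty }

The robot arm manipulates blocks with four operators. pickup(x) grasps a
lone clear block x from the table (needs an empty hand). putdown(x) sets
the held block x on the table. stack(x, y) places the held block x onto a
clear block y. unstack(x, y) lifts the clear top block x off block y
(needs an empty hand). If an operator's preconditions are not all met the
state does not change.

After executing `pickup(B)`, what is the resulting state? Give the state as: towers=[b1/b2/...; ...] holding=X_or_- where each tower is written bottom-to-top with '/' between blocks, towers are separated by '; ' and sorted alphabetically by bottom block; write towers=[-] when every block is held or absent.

before: towers=[A/G; B; C; E/H/D; F] holding=-
pre[pickup(B)]: clear(B) yes, ontable(B) yes, handempty yes
all met → apply pickup(B)
after:  towers=[A/G; C; E/H/D; F] holding=B

towers=[A/G; C; E/H/D; F] holding=B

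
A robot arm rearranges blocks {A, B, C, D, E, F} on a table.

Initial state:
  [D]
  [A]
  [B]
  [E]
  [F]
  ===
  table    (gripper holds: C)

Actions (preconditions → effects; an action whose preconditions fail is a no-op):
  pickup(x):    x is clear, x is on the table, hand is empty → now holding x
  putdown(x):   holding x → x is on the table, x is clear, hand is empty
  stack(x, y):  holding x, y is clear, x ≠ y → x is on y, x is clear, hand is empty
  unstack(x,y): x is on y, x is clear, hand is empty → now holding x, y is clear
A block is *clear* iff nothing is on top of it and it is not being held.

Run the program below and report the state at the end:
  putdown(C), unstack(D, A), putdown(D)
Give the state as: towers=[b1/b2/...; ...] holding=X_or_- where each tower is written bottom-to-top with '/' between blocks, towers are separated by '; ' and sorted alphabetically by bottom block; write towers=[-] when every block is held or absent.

step 1 (putdown(C)): towers=[C; F/E/B/A/D] holding=-
step 2 (unstack(D, A)): towers=[C; F/E/B/A] holding=D
step 3 (putdown(D)): towers=[C; D; F/E/B/A] holding=-

towers=[C; D; F/E/B/A] holding=-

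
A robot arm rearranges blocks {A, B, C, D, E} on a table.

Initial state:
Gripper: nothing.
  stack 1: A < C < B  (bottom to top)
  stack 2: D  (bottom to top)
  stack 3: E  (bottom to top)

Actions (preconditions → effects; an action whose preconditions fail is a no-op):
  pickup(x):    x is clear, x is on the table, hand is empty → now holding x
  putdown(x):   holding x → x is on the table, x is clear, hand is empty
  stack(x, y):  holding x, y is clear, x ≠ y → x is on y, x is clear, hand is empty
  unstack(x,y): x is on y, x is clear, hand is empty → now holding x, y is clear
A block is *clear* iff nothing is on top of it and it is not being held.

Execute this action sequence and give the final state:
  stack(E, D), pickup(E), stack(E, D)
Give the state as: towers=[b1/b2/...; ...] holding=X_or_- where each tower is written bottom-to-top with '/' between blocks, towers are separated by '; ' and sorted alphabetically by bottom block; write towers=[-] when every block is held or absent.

step 1 (stack(E, D)) [no-op]: towers=[A/C/B; D; E] holding=-
step 2 (pickup(E)): towers=[A/C/B; D] holding=E
step 3 (stack(E, D)): towers=[A/C/B; D/E] holding=-

towers=[A/C/B; D/E] holding=-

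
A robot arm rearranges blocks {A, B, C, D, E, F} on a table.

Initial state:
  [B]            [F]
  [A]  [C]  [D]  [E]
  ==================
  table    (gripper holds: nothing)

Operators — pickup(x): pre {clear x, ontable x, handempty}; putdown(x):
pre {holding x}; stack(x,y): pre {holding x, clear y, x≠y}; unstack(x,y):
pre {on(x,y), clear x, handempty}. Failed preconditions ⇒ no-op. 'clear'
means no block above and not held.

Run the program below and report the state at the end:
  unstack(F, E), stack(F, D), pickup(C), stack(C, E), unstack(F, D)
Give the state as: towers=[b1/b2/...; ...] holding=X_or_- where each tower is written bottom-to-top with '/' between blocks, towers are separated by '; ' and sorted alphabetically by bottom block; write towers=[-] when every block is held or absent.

step 1 (unstack(F, E)): towers=[A/B; C; D; E] holding=F
step 2 (stack(F, D)): towers=[A/B; C; D/F; E] holding=-
step 3 (pickup(C)): towers=[A/B; D/F; E] holding=C
step 4 (stack(C, E)): towers=[A/B; D/F; E/C] holding=-
step 5 (unstack(F, D)): towers=[A/B; D; E/C] holding=F

towers=[A/B; D; E/C] holding=F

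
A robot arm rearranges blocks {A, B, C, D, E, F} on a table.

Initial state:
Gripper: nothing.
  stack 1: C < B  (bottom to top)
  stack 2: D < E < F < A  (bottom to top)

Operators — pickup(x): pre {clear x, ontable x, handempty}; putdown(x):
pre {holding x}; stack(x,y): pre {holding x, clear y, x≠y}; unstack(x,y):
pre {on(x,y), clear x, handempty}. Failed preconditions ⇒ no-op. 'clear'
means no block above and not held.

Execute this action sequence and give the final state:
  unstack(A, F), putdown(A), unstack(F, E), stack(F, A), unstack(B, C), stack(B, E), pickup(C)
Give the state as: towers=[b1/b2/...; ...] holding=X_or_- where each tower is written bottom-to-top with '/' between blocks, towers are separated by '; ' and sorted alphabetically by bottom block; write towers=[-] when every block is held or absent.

step 1 (unstack(A, F)): towers=[C/B; D/E/F] holding=A
step 2 (putdown(A)): towers=[A; C/B; D/E/F] holding=-
step 3 (unstack(F, E)): towers=[A; C/B; D/E] holding=F
step 4 (stack(F, A)): towers=[A/F; C/B; D/E] holding=-
step 5 (unstack(B, C)): towers=[A/F; C; D/E] holding=B
step 6 (stack(B, E)): towers=[A/F; C; D/E/B] holding=-
step 7 (pickup(C)): towers=[A/F; D/E/B] holding=C

towers=[A/F; D/E/B] holding=C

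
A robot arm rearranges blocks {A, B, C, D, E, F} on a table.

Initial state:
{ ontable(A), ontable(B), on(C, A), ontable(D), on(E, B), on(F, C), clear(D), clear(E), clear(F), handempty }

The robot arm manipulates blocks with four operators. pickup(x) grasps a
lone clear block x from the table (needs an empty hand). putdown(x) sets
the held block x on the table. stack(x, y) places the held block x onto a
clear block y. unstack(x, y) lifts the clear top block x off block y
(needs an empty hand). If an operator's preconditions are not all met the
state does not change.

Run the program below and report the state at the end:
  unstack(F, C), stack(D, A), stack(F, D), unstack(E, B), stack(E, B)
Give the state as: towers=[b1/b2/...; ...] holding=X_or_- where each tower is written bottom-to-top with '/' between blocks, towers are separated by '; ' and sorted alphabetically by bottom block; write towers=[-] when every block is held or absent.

step 1 (unstack(F, C)): towers=[A/C; B/E; D] holding=F
step 2 (stack(D, A)) [no-op]: towers=[A/C; B/E; D] holding=F
step 3 (stack(F, D)): towers=[A/C; B/E; D/F] holding=-
step 4 (unstack(E, B)): towers=[A/C; B; D/F] holding=E
step 5 (stack(E, B)): towers=[A/C; B/E; D/F] holding=-

towers=[A/C; B/E; D/F] holding=-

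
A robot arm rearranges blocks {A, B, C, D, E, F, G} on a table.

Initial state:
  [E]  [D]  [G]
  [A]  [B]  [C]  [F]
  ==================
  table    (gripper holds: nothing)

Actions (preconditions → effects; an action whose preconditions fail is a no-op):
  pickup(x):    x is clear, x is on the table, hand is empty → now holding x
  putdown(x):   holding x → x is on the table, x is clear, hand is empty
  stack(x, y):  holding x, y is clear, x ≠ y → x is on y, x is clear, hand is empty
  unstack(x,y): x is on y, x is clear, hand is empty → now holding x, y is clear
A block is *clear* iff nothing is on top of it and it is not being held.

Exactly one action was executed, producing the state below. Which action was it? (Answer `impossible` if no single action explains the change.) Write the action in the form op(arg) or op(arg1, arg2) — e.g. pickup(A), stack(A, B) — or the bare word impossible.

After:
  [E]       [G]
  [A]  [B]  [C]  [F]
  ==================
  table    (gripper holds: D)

target: towers=[A/E; B; C/G; F] holding=D
         pickup(F) → towers=[A/E; B/D; C/G] holding=F
     unstack(G, C) → towers=[A/E; B/D; C; F] holding=G
     unstack(D, B) → towers=[A/E; B; C/G; F] holding=D  ← match
     unstack(E, A) → towers=[A; B/D; C/G; F] holding=E

unstack(D, B)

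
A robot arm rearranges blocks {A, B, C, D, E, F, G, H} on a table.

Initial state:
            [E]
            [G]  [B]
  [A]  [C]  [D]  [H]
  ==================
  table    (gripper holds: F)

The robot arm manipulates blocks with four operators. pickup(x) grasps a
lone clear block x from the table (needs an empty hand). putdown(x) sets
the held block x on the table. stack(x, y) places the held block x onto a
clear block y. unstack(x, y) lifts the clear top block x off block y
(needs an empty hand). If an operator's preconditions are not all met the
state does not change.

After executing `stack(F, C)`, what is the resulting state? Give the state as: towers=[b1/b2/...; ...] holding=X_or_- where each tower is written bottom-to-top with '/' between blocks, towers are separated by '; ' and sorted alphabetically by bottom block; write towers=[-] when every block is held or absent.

before: towers=[A; C; D/G/E; H/B] holding=F
pre[stack(F, C)]: holding(F) ✓, clear(C) ✓, F≠C ✓
all met → apply stack(F, C)
after:  towers=[A; C/F; D/G/E; H/B] holding=-

towers=[A; C/F; D/G/E; H/B] holding=-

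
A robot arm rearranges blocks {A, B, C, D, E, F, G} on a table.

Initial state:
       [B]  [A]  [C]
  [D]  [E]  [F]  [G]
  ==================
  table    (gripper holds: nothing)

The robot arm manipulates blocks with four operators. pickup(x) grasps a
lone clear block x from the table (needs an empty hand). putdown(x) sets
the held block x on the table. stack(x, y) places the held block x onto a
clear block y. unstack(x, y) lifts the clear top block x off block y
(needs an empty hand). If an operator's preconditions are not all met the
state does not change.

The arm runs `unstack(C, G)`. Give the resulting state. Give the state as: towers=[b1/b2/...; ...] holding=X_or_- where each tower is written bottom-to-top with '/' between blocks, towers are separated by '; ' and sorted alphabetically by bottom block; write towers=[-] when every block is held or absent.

towers=[D; E/B; F/A; G] holding=C

before: towers=[D; E/B; F/A; G/C] holding=-
pre[unstack(C, G)]: on(C,G) yes, clear(C) yes, handempty yes
all met → apply unstack(C, G)
after:  towers=[D; E/B; F/A; G] holding=C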